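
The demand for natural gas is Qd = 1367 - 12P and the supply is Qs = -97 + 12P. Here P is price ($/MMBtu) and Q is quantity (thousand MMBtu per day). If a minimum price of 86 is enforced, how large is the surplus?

Surplus = 600

At P = 86: Qd = 335 and Qs = 935.
Surplus = Qs - Qd = 935 - 335 = 600.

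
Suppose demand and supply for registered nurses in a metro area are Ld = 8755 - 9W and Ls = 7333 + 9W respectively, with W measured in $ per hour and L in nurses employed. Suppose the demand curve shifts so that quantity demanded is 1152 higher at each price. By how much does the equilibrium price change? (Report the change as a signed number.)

The market clears where 8755 - 9W = 7333 + 9W. Rearranging, 18W = 1422, hence W* = 79.
Then L* = 8755 - 9(79) = 8044.
After the shift, demand is Ld = 9907 - 9W.
New equilibrium: 2574 = 18W, so W = 143 and L = 8620.
ΔW = 143 - 79 = 64.

ΔW = 64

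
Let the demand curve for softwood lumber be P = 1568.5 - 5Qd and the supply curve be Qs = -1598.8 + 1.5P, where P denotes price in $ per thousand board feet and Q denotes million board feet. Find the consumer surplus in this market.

In direct form, Qd = 313.7 - 0.2P.
Equating demand and supply, 313.7 - 0.2P = -1598.8 + 1.5P gives 1.7P = 1912.5, so P* = 1125.
Substitute back: Q* = 313.7 - 0.2(1125) = 88.7.
Demand choke price (Qd = 0): P = 313.7/0.2 = 1568.5. Consumer surplus = ½ × (1568.5 - 1125) × 88.7 = 19669.225.

Consumer surplus = 19669.225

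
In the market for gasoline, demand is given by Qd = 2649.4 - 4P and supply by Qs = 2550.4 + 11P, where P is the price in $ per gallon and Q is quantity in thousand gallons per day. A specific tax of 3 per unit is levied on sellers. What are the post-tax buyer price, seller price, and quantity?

P_b = 8.8, P_s = 5.8, Q = 2614.2

Sellers keep P_s = P_b - 3 per unit, so supply in terms of the buyer price is Qs = 2517.4 + 11P_b.
Equate demand and the shifted supply: 2649.4 - 4P_b = 2517.4 + 11P_b, giving 15P_b = 132, so P_b = 8.8.
Then P_s = 8.8 - 3 = 5.8 and Q = 2649.4 - 4(8.8) = 2614.2.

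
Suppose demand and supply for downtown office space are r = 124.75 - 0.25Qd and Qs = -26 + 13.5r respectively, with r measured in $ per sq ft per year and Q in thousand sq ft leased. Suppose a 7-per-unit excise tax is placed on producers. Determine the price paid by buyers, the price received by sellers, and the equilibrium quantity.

Inverting to quantity form: Qd = 499 - 4r.
The tax drives a wedge r_b - r_s = 7. Substituting r_s = r_b - 7 into supply: Qs = -120.5 + 13.5r_b.
Market clearing requires 499 - 4r_b = -120.5 + 13.5r_b; hence 619.5 = 17.5r_b and r_b = 35.4.
Then r_s = 35.4 - 7 = 28.4 and Q = 499 - 4(35.4) = 357.4.

r_b = 35.4, r_s = 28.4, Q = 357.4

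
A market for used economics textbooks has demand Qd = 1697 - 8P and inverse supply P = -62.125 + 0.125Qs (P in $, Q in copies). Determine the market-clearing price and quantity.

P* = 75, Q* = 1097

Inverting to quantity form: Qs = 497 + 8P.
Set Qd = Qs: 1697 - 8P = 497 + 8P, so 1200 = 16P and P* = 75.
Substitute back: Q* = 1697 - 8(75) = 1097.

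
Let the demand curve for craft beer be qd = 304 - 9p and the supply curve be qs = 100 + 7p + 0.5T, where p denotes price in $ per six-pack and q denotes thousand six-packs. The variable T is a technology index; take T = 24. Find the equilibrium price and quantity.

With T = 24, supply is qs = 112 + 7p.
At equilibrium qd = qs, so 304 - 9p = 112 + 7p; collecting terms, 192 = 16p and p* = 12.
Plugging p* into demand: q* = 304 - 9(12) = 196.

p* = 12, q* = 196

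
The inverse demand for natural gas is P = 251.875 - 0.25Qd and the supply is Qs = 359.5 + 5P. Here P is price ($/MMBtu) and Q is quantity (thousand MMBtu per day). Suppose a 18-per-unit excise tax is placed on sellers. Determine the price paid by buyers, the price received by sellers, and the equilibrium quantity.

P_b = 82, P_s = 64, Q = 679.5

Inverting to quantity form: Qd = 1007.5 - 4P.
With a tax of 18 on sellers, they supply based on the net price P_s = P_b - 18, so Qs = 269.5 + 5P_b.
Set Qd = Qs: 1007.5 - 4P_b = 269.5 + 5P_b, so 738 = 9P_b and P_b = 82.
So P_s = 64 and the quantity traded is Q = 1007.5 - 4(82) = 679.5.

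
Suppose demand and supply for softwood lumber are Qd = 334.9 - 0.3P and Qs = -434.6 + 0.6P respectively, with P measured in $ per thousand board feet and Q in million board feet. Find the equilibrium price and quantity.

P* = 855, Q* = 78.4

At equilibrium Qd = Qs, so 334.9 - 0.3P = -434.6 + 0.6P; collecting terms, 769.5 = 0.9P and P* = 855.
Then Q* = 334.9 - 0.3(855) = 78.4.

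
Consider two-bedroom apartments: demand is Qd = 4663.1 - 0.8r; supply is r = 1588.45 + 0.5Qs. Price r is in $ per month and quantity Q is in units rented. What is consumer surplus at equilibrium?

Consumer surplus = 3669633.50625

Rewriting in direct form: Qs = -3176.9 + 2r.
At equilibrium Qd = Qs, so 4663.1 - 0.8r = -3176.9 + 2r; collecting terms, 7840 = 2.8r and r* = 2800.
Plugging r* into demand: Q* = 4663.1 - 0.8(2800) = 2423.1.
Demand choke price (Qd = 0): r = 4663.1/0.8 = 5828.875. Consumer surplus = ½ × (5828.875 - 2800) × 2423.1 = 3669633.50625.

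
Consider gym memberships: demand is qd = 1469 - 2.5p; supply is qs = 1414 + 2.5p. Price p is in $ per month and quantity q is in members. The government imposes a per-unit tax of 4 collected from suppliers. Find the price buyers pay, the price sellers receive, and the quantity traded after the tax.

With a tax of 4 on suppliers, they supply based on the net price p_s = p_b - 4, so qs = 1404 + 2.5p_b.
Set qd = qs: 1469 - 2.5p_b = 1404 + 2.5p_b, so 65 = 5p_b and p_b = 13.
Then p_s = 13 - 4 = 9 and q = 1469 - 2.5(13) = 1436.5.

p_b = 13, p_s = 9, q = 1436.5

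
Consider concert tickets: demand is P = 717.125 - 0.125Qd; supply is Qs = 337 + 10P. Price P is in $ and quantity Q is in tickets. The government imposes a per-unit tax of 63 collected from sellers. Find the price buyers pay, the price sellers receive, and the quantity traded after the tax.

Solving each curve for Q: Qd = 5737 - 8P.
The tax drives a wedge P_b - P_s = 63. Substituting P_s = P_b - 63 into supply: Qs = -293 + 10P_b.
Set Qd = Qs: 5737 - 8P_b = -293 + 10P_b, so 6030 = 18P_b and P_b = 335.
So P_s = 272 and the quantity traded is Q = 5737 - 8(335) = 3057.

P_b = 335, P_s = 272, Q = 3057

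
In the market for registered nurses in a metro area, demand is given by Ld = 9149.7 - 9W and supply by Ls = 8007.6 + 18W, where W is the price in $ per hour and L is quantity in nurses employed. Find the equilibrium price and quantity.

Set Ld = Ls: 9149.7 - 9W = 8007.6 + 18W, so 1142.1 = 27W and W* = 42.3.
Substitute back: L* = 9149.7 - 9(42.3) = 8769.

W* = 42.3, L* = 8769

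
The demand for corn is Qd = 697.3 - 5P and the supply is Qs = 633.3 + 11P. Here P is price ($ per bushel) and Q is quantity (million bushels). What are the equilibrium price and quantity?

The market clears where 697.3 - 5P = 633.3 + 11P. Rearranging, 16P = 64, hence P* = 4.
Then Q* = 697.3 - 5(4) = 677.3.

P* = 4, Q* = 677.3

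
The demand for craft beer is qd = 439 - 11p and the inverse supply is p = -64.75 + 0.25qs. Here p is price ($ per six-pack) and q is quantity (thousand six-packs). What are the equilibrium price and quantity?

Rewriting in direct form: qs = 259 + 4p.
Equating demand and supply, 439 - 11p = 259 + 4p gives 15p = 180, so p* = 12.
From the demand curve, q* = 439 - 11(12) = 307.

p* = 12, q* = 307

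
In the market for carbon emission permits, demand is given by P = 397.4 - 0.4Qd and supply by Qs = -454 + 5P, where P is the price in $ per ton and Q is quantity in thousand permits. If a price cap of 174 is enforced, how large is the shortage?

Shortage = 142.5

Solving each curve for Q: Qd = 993.5 - 2.5P.
With P fixed at 174, quantity demanded is 558.5 and quantity supplied is 416.
Shortage = Qd - Qs = 558.5 - 416 = 142.5.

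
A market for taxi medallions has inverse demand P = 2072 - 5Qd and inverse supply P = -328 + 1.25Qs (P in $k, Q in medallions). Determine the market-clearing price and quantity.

P* = 152, Q* = 384

In direct form, Qd = 414.4 - 0.2P and Qs = 262.4 + 0.8P.
Equating demand and supply, 414.4 - 0.2P = 262.4 + 0.8P gives P = 152, so P* = 152.
From the demand curve, Q* = 414.4 - 0.2(152) = 384.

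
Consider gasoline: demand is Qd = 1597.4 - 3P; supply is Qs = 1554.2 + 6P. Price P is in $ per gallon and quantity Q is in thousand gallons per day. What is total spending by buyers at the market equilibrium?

Total spending by buyers = 7598.4

Equating demand and supply, 1597.4 - 3P = 1554.2 + 6P gives 9P = 43.2, so P* = 4.8.
Plugging P* into demand: Q* = 1597.4 - 3(4.8) = 1583.
Total spending by buyers = P* × Q* = 4.8 × 1583 = 7598.4.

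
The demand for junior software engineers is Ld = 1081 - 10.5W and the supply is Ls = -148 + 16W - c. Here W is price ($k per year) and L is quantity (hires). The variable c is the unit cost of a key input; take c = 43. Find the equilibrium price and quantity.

With c = 43, supply is Ls = -191 + 16W.
Set Ld = Ls: 1081 - 10.5W = -191 + 16W, so 1272 = 26.5W and W* = 48.
Then L* = 1081 - 10.5(48) = 577.

W* = 48, L* = 577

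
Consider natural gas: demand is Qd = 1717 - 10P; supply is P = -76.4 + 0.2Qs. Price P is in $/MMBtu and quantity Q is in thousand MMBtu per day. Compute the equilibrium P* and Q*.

Inverting to quantity form: Qs = 382 + 5P.
At equilibrium Qd = Qs, so 1717 - 10P = 382 + 5P; collecting terms, 1335 = 15P and P* = 89.
Substitute back: Q* = 1717 - 10(89) = 827.

P* = 89, Q* = 827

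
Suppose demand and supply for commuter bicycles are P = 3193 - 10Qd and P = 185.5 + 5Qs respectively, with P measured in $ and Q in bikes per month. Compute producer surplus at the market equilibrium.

Producer surplus = 100500.625

In direct form, Qd = 319.3 - 0.1P and Qs = -37.1 + 0.2P.
The market clears where 319.3 - 0.1P = -37.1 + 0.2P. Rearranging, 0.3P = 356.4, hence P* = 1188.
Plugging P* into demand: Q* = 319.3 - 0.1(1188) = 200.5.
Supply choke price (Qs = 0): P = 185.5. Producer surplus = ½ × (1188 - 185.5) × 200.5 = 100500.625.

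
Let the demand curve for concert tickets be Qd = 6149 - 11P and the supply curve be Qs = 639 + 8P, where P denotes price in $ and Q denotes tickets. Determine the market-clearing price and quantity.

At equilibrium Qd = Qs, so 6149 - 11P = 639 + 8P; collecting terms, 5510 = 19P and P* = 290.
Then Q* = 6149 - 11(290) = 2959.

P* = 290, Q* = 2959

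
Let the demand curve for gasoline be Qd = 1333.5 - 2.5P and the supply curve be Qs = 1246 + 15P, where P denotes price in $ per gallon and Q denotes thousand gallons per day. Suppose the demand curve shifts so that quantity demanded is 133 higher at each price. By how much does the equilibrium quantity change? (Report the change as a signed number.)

ΔQ = 114

Equating demand and supply, 1333.5 - 2.5P = 1246 + 15P gives 17.5P = 87.5, so P* = 5.
From the demand curve, Q* = 1333.5 - 2.5(5) = 1321.
After the shift, demand is Qd = 1466.5 - 2.5P.
Re-solving, 17.5P = 220.5 gives P = 12.6 and Q = 1435.
ΔQ = 1435 - 1321 = 114.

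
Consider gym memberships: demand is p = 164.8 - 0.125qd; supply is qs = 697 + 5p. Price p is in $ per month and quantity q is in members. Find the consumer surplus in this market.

Consumer surplus = 54756

Rewriting in direct form: qd = 1318.4 - 8p.
Set qd = qs: 1318.4 - 8p = 697 + 5p, so 621.4 = 13p and p* = 47.8.
Then q* = 1318.4 - 8(47.8) = 936.
Demand choke price (qd = 0): p = 1318.4/8 = 164.8. Consumer surplus = ½ × (164.8 - 47.8) × 936 = 54756.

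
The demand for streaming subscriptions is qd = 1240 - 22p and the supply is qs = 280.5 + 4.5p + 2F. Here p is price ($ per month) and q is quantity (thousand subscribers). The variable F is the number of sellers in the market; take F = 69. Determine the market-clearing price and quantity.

p* = 31, q* = 558

With F = 69, supply is qs = 418.5 + 4.5p.
At equilibrium qd = qs, so 1240 - 22p = 418.5 + 4.5p; collecting terms, 821.5 = 26.5p and p* = 31.
Then q* = 1240 - 22(31) = 558.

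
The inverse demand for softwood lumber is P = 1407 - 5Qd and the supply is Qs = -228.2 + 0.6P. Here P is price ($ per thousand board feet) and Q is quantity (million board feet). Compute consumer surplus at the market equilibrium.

Consumer surplus = 59290

In direct form, Qd = 281.4 - 0.2P.
The market clears where 281.4 - 0.2P = -228.2 + 0.6P. Rearranging, 0.8P = 509.6, hence P* = 637.
Then Q* = 281.4 - 0.2(637) = 154.
Demand choke price (Qd = 0): P = 281.4/0.2 = 1407. Consumer surplus = ½ × (1407 - 637) × 154 = 59290.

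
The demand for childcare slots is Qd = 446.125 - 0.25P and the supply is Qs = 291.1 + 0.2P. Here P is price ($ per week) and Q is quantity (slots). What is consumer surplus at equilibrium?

Consumer surplus = 259200

The market clears where 446.125 - 0.25P = 291.1 + 0.2P. Rearranging, 0.45P = 155.025, hence P* = 344.5.
Plugging P* into demand: Q* = 446.125 - 0.25(344.5) = 360.
Demand choke price (Qd = 0): P = 446.125/0.25 = 1784.5. Consumer surplus = ½ × (1784.5 - 344.5) × 360 = 259200.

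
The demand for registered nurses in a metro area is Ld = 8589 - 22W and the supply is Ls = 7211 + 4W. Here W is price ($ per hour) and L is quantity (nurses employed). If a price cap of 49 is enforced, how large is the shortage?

Shortage = 104

With W fixed at 49, quantity demanded is 7511 and quantity supplied is 7407.
Shortage = Ld - Ls = 7511 - 7407 = 104.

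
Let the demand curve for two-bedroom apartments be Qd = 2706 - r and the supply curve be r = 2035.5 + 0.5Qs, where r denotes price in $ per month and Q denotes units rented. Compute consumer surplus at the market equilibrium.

Rewriting in direct form: Qs = -4071 + 2r.
Equating demand and supply, 2706 - r = -4071 + 2r gives 3r = 6777, so r* = 2259.
Substitute back: Q* = 2706 - 2259 = 447.
Demand choke price (Qd = 0): r = 2706. Consumer surplus = ½ × (2706 - 2259) × 447 = 99904.5.

Consumer surplus = 99904.5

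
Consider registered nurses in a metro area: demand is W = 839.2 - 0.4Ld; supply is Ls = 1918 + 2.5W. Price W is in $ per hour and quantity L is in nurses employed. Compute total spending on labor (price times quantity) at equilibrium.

Inverting to quantity form: Ld = 2098 - 2.5W.
Equating demand and supply, 2098 - 2.5W = 1918 + 2.5W gives 5W = 180, so W* = 36.
Substitute back: L* = 2098 - 2.5(36) = 2008.
Total spending on labor = W* × L* = 36 × 2008 = 72288.

Total spending on labor = 72288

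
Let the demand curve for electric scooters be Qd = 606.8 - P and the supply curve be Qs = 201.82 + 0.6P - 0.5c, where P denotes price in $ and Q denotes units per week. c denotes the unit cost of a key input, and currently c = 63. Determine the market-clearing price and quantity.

P* = 272.8, Q* = 334

With c = 63, supply is Qs = 170.32 + 0.6P.
Set Qd = Qs: 606.8 - P = 170.32 + 0.6P, so 436.48 = 1.6P and P* = 272.8.
Plugging P* into demand: Q* = 606.8 - 272.8 = 334.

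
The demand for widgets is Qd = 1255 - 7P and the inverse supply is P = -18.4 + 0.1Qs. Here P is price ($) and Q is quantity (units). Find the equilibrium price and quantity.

P* = 63, Q* = 814

Rewriting in direct form: Qs = 184 + 10P.
The market clears where 1255 - 7P = 184 + 10P. Rearranging, 17P = 1071, hence P* = 63.
Plugging P* into demand: Q* = 1255 - 7(63) = 814.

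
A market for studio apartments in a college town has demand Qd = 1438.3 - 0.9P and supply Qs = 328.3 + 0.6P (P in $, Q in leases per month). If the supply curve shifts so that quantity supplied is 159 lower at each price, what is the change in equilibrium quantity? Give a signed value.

ΔQ = -95.4

At equilibrium Qd = Qs, so 1438.3 - 0.9P = 328.3 + 0.6P; collecting terms, 1110 = 1.5P and P* = 740.
Then Q* = 1438.3 - 0.9(740) = 772.3.
After the shift, supply is Qs = 169.3 + 0.6P.
Re-solving, 1.5P = 1269 gives P = 846 and Q = 676.9.
ΔQ = 676.9 - 772.3 = -95.4.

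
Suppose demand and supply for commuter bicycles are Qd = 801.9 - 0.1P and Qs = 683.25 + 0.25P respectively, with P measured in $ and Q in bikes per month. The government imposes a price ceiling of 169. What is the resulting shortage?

Shortage = 59.5

At P = 169: Qd = 785 and Qs = 725.5.
Shortage = Qd - Qs = 785 - 725.5 = 59.5.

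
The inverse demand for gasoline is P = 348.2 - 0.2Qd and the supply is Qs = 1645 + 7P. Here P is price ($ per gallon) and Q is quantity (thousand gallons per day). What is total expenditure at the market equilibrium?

Solving each curve for Q: Qd = 1741 - 5P.
At equilibrium Qd = Qs, so 1741 - 5P = 1645 + 7P; collecting terms, 96 = 12P and P* = 8.
Then Q* = 1741 - 5(8) = 1701.
Total expenditure = P* × Q* = 8 × 1701 = 13608.

Total expenditure = 13608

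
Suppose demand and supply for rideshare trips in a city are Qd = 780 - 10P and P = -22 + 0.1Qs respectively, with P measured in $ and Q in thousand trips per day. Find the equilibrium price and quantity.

P* = 28, Q* = 500

Inverting to quantity form: Qs = 220 + 10P.
Equating demand and supply, 780 - 10P = 220 + 10P gives 20P = 560, so P* = 28.
Then Q* = 780 - 10(28) = 500.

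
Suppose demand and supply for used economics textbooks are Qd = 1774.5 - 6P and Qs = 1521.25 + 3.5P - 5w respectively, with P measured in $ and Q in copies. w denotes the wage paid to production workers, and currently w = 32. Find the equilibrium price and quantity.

With w = 32, supply is Qs = 1361.25 + 3.5P.
Set Qd = Qs: 1774.5 - 6P = 1361.25 + 3.5P, so 413.25 = 9.5P and P* = 43.5.
From the demand curve, Q* = 1774.5 - 6(43.5) = 1513.5.

P* = 43.5, Q* = 1513.5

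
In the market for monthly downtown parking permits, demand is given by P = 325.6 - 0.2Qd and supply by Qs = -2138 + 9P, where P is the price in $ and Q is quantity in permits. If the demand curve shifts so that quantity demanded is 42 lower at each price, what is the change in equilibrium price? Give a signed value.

ΔP = -3

Rewriting in direct form: Qd = 1628 - 5P.
Set Qd = Qs: 1628 - 5P = -2138 + 9P, so 3766 = 14P and P* = 269.
Substitute back: Q* = 1628 - 5(269) = 283.
After the shift, demand is Qd = 1586 - 5P.
Re-solving, 14P = 3724 gives P = 266 and Q = 256.
ΔP = 266 - 269 = -3.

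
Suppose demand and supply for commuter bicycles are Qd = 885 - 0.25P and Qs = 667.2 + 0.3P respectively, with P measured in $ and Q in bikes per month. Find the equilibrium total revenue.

Set Qd = Qs: 885 - 0.25P = 667.2 + 0.3P, so 217.8 = 0.55P and P* = 396.
Plugging P* into demand: Q* = 885 - 0.25(396) = 786.
Total revenue = P* × Q* = 396 × 786 = 311256.

Total revenue = 311256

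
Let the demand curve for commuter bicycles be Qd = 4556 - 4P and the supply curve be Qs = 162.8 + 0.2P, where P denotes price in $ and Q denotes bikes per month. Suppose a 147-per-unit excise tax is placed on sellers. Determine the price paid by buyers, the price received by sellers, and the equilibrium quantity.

With a tax of 147 on sellers, they supply based on the net price P_s = P_b - 147, so Qs = 133.4 + 0.2P_b.
Set Qd = Qs: 4556 - 4P_b = 133.4 + 0.2P_b, so 4422.6 = 4.2P_b and P_b = 1053.
So P_s = 906 and the quantity traded is Q = 4556 - 4(1053) = 344.

P_b = 1053, P_s = 906, Q = 344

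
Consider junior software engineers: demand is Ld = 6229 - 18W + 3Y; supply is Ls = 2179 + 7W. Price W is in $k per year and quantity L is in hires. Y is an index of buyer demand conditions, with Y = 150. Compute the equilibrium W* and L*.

With Y = 150, demand is Ld = 6679 - 18W.
The market clears where 6679 - 18W = 2179 + 7W. Rearranging, 25W = 4500, hence W* = 180.
From the demand curve, L* = 6679 - 18(180) = 3439.

W* = 180, L* = 3439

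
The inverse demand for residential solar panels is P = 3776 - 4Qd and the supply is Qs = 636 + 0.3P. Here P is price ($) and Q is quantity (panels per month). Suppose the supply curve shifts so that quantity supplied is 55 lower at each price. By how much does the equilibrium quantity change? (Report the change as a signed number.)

ΔQ = -25

In direct form, Qd = 944 - 0.25P.
Set Qd = Qs: 944 - 0.25P = 636 + 0.3P, so 308 = 0.55P and P* = 560.
Substitute back: Q* = 944 - 0.25(560) = 804.
After the shift, supply is Qs = 581 + 0.3P.
New equilibrium: 363 = 0.55P, so P = 660 and Q = 779.
ΔQ = 779 - 804 = -25.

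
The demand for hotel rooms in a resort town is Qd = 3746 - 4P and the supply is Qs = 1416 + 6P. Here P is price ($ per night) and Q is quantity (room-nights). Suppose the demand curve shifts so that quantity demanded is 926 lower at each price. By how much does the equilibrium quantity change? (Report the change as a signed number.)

Set Qd = Qs: 3746 - 4P = 1416 + 6P, so 2330 = 10P and P* = 233.
Then Q* = 3746 - 4(233) = 2814.
After the shift, demand is Qd = 2820 - 4P.
The new intersection has 1404 = 10P, i.e. P = 140.4, Q = 2258.4.
ΔQ = 2258.4 - 2814 = -555.6.

ΔQ = -555.6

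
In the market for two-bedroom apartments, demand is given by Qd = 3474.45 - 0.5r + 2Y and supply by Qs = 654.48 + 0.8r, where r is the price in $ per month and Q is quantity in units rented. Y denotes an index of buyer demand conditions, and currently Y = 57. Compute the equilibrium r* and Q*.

With Y = 57, demand is Qd = 3588.45 - 0.5r.
Equating demand and supply, 3588.45 - 0.5r = 654.48 + 0.8r gives 1.3r = 2933.97, so r* = 2256.9.
Plugging r* into demand: Q* = 3588.45 - 0.5(2256.9) = 2460.

r* = 2256.9, Q* = 2460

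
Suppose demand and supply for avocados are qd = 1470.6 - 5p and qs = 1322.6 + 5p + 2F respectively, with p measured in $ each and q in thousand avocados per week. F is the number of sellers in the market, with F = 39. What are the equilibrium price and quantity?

With F = 39, supply is qs = 1400.6 + 5p.
Equating demand and supply, 1470.6 - 5p = 1400.6 + 5p gives 10p = 70, so p* = 7.
Plugging p* into demand: q* = 1470.6 - 5(7) = 1435.6.

p* = 7, q* = 1435.6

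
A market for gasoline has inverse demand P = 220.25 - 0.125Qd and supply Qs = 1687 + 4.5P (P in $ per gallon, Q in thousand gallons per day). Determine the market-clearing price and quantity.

P* = 6, Q* = 1714

Solving each curve for Q: Qd = 1762 - 8P.
The market clears where 1762 - 8P = 1687 + 4.5P. Rearranging, 12.5P = 75, hence P* = 6.
From the demand curve, Q* = 1762 - 8(6) = 1714.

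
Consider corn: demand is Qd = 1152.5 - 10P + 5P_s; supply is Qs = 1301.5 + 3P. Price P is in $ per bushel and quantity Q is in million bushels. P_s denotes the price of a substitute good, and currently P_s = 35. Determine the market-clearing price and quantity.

With P_s = 35, demand is Qd = 1327.5 - 10P.
The market clears where 1327.5 - 10P = 1301.5 + 3P. Rearranging, 13P = 26, hence P* = 2.
Then Q* = 1327.5 - 10(2) = 1307.5.

P* = 2, Q* = 1307.5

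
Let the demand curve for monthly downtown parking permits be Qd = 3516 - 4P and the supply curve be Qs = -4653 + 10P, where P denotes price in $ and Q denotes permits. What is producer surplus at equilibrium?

Producer surplus = 69856.2

The market clears where 3516 - 4P = -4653 + 10P. Rearranging, 14P = 8169, hence P* = 583.5.
Plugging P* into demand: Q* = 3516 - 4(583.5) = 1182.
Supply choke price (Qs = 0): P = 465.3. Producer surplus = ½ × (583.5 - 465.3) × 1182 = 69856.2.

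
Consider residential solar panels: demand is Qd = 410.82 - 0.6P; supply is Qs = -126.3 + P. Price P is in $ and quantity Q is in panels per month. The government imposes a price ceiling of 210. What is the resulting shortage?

Evaluating both curves at the ceiling price 210 gives Qd = 284.82, Qs = 83.7.
Shortage = Qd - Qs = 284.82 - 83.7 = 201.12.

Shortage = 201.12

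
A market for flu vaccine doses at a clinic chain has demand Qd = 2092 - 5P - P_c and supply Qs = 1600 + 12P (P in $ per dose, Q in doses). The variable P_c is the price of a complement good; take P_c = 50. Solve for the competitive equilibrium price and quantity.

With P_c = 50, demand is Qd = 2042 - 5P.
Equating demand and supply, 2042 - 5P = 1600 + 12P gives 17P = 442, so P* = 26.
Then Q* = 2042 - 5(26) = 1912.

P* = 26, Q* = 1912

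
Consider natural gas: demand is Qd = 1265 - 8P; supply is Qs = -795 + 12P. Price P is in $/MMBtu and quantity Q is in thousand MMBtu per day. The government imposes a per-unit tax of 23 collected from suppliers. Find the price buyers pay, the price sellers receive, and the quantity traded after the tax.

With a tax of 23 on suppliers, they supply based on the net price P_s = P_b - 23, so Qs = -1071 + 12P_b.
Market clearing requires 1265 - 8P_b = -1071 + 12P_b; hence 2336 = 20P_b and P_b = 116.8.
So P_s = 93.8 and the quantity traded is Q = 1265 - 8(116.8) = 330.6.

P_b = 116.8, P_s = 93.8, Q = 330.6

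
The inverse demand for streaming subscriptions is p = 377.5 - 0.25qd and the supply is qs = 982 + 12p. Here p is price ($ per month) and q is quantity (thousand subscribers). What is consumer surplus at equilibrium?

Consumer surplus = 237360.5

Inverting to quantity form: qd = 1510 - 4p.
The market clears where 1510 - 4p = 982 + 12p. Rearranging, 16p = 528, hence p* = 33.
Plugging p* into demand: q* = 1510 - 4(33) = 1378.
Demand choke price (qd = 0): p = 1510/4 = 377.5. Consumer surplus = ½ × (377.5 - 33) × 1378 = 237360.5.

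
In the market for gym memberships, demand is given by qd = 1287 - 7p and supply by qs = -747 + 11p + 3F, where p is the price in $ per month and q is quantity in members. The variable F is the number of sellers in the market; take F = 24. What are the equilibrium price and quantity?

p* = 109, q* = 524

With F = 24, supply is qs = -675 + 11p.
At equilibrium qd = qs, so 1287 - 7p = -675 + 11p; collecting terms, 1962 = 18p and p* = 109.
Plugging p* into demand: q* = 1287 - 7(109) = 524.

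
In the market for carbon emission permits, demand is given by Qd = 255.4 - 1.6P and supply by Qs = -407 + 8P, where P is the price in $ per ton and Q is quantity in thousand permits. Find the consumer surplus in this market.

At equilibrium Qd = Qs, so 255.4 - 1.6P = -407 + 8P; collecting terms, 662.4 = 9.6P and P* = 69.
From the demand curve, Q* = 255.4 - 1.6(69) = 145.
Demand choke price (Qd = 0): P = 255.4/1.6 = 159.625. Consumer surplus = ½ × (159.625 - 69) × 145 = 6570.3125.

Consumer surplus = 6570.3125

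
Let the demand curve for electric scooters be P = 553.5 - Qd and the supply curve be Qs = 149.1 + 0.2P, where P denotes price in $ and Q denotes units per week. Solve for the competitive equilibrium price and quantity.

Rewriting in direct form: Qd = 553.5 - P.
The market clears where 553.5 - P = 149.1 + 0.2P. Rearranging, 1.2P = 404.4, hence P* = 337.
Substitute back: Q* = 553.5 - 337 = 216.5.

P* = 337, Q* = 216.5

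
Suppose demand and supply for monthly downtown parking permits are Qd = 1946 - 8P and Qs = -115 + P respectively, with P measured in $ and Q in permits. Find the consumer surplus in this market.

At equilibrium Qd = Qs, so 1946 - 8P = -115 + P; collecting terms, 2061 = 9P and P* = 229.
Plugging P* into demand: Q* = 1946 - 8(229) = 114.
Demand choke price (Qd = 0): P = 1946/8 = 243.25. Consumer surplus = ½ × (243.25 - 229) × 114 = 812.25.

Consumer surplus = 812.25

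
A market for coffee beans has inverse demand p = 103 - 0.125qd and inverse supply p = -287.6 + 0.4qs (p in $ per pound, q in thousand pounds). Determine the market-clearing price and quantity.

Inverting to quantity form: qd = 824 - 8p and qs = 719 + 2.5p.
At equilibrium qd = qs, so 824 - 8p = 719 + 2.5p; collecting terms, 105 = 10.5p and p* = 10.
Substitute back: q* = 824 - 8(10) = 744.

p* = 10, q* = 744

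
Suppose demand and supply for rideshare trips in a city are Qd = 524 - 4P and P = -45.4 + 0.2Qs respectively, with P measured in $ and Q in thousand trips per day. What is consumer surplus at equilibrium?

Inverting to quantity form: Qs = 227 + 5P.
Equating demand and supply, 524 - 4P = 227 + 5P gives 9P = 297, so P* = 33.
From the demand curve, Q* = 524 - 4(33) = 392.
Demand choke price (Qd = 0): P = 524/4 = 131. Consumer surplus = ½ × (131 - 33) × 392 = 19208.

Consumer surplus = 19208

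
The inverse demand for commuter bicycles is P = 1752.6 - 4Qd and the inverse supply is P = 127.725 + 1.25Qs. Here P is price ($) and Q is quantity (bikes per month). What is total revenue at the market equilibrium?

Total revenue = 159268.7

Rewriting in direct form: Qd = 438.15 - 0.25P and Qs = -102.18 + 0.8P.
Set Qd = Qs: 438.15 - 0.25P = -102.18 + 0.8P, so 540.33 = 1.05P and P* = 514.6.
Then Q* = 438.15 - 0.25(514.6) = 309.5.
Total revenue = P* × Q* = 514.6 × 309.5 = 159268.7.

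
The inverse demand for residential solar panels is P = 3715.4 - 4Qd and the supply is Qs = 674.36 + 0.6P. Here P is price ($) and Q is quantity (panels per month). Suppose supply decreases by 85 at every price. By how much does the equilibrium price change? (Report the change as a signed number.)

Rewriting in direct form: Qd = 928.85 - 0.25P.
Equating demand and supply, 928.85 - 0.25P = 674.36 + 0.6P gives 0.85P = 254.49, so P* = 299.4.
Then Q* = 928.85 - 0.25(299.4) = 854.
After the shift, supply is Qs = 589.36 + 0.6P.
New equilibrium: 339.49 = 0.85P, so P = 399.4 and Q = 829.
ΔP = 399.4 - 299.4 = 100.

ΔP = 100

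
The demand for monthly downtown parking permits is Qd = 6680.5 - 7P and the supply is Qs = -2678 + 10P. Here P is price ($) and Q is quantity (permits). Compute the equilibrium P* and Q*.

Set Qd = Qs: 6680.5 - 7P = -2678 + 10P, so 9358.5 = 17P and P* = 550.5.
Substitute back: Q* = 6680.5 - 7(550.5) = 2827.

P* = 550.5, Q* = 2827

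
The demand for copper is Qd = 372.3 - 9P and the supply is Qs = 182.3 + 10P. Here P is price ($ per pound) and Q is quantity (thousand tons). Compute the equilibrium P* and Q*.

Set Qd = Qs: 372.3 - 9P = 182.3 + 10P, so 190 = 19P and P* = 10.
Substitute back: Q* = 372.3 - 9(10) = 282.3.

P* = 10, Q* = 282.3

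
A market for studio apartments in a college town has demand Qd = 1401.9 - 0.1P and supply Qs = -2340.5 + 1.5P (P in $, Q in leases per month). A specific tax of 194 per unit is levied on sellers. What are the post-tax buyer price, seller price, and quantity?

With a tax of 194 on sellers, they supply based on the net price P_s = P_b - 194, so Qs = -2631.5 + 1.5P_b.
Market clearing requires 1401.9 - 0.1P_b = -2631.5 + 1.5P_b; hence 4033.4 = 1.6P_b and P_b = 2520.875.
Then P_s = 2520.875 - 194 = 2326.875 and Q = 1401.9 - 0.1(2520.875) = 1149.8125.

P_b = 2520.875, P_s = 2326.875, Q = 1149.8125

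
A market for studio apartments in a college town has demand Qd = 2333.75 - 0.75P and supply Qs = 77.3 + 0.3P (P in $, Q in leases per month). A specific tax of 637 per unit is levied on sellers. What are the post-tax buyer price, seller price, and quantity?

With a tax of 637 on sellers, they supply based on the net price P_s = P_b - 637, so Qs = -113.8 + 0.3P_b.
Market clearing requires 2333.75 - 0.75P_b = -113.8 + 0.3P_b; hence 2447.55 = 1.05P_b and P_b = 2331.
Then P_s = 2331 - 637 = 1694 and Q = 2333.75 - 0.75(2331) = 585.5.

P_b = 2331, P_s = 1694, Q = 585.5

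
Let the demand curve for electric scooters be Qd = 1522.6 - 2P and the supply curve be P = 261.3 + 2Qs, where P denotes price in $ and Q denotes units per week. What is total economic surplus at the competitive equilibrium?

Total surplus = 50000

Inverting to quantity form: Qs = -130.65 + 0.5P.
Set Qd = Qs: 1522.6 - 2P = -130.65 + 0.5P, so 1653.25 = 2.5P and P* = 661.3.
Plugging P* into demand: Q* = 1522.6 - 2(661.3) = 200.
Demand choke price = 761.3; supply choke price = 261.3. CS = ½(761.3 - 661.3)(200) = 10000; PS = ½(661.3 - 261.3)(200) = 40000. Total surplus = 50000.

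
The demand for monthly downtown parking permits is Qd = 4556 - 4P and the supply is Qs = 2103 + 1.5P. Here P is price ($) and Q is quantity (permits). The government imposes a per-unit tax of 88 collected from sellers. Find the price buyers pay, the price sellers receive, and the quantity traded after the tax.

Sellers keep P_s = P_b - 88 per unit, so supply in terms of the buyer price is Qs = 1971 + 1.5P_b.
Set Qd = Qs: 4556 - 4P_b = 1971 + 1.5P_b, so 2585 = 5.5P_b and P_b = 470.
Then P_s = 470 - 88 = 382 and Q = 4556 - 4(470) = 2676.

P_b = 470, P_s = 382, Q = 2676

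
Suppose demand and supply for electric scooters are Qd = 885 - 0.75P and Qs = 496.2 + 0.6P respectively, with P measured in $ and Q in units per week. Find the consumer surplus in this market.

Set Qd = Qs: 885 - 0.75P = 496.2 + 0.6P, so 388.8 = 1.35P and P* = 288.
Plugging P* into demand: Q* = 885 - 0.75(288) = 669.
Demand choke price (Qd = 0): P = 885/0.75 = 1180. Consumer surplus = ½ × (1180 - 288) × 669 = 298374.

Consumer surplus = 298374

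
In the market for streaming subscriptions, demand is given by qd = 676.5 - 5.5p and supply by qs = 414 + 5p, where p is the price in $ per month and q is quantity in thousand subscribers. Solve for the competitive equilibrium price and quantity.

Set qd = qs: 676.5 - 5.5p = 414 + 5p, so 262.5 = 10.5p and p* = 25.
Substitute back: q* = 676.5 - 5.5(25) = 539.

p* = 25, q* = 539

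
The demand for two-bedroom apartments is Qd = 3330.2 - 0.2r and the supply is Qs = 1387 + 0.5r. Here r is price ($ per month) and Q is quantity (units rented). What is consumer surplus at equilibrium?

Consumer surplus = 19251562.5

Equating demand and supply, 3330.2 - 0.2r = 1387 + 0.5r gives 0.7r = 1943.2, so r* = 2776.
Plugging r* into demand: Q* = 3330.2 - 0.2(2776) = 2775.
Demand choke price (Qd = 0): r = 3330.2/0.2 = 16651. Consumer surplus = ½ × (16651 - 2776) × 2775 = 19251562.5.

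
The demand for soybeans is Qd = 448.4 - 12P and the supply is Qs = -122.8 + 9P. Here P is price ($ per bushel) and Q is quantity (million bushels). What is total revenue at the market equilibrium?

Total revenue = 3318.4

The market clears where 448.4 - 12P = -122.8 + 9P. Rearranging, 21P = 571.2, hence P* = 27.2.
Plugging P* into demand: Q* = 448.4 - 12(27.2) = 122.
Total revenue = P* × Q* = 27.2 × 122 = 3318.4.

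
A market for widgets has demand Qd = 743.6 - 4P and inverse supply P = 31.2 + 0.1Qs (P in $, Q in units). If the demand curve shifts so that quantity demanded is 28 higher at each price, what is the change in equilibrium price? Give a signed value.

ΔP = 2

Rewriting in direct form: Qs = -312 + 10P.
The market clears where 743.6 - 4P = -312 + 10P. Rearranging, 14P = 1055.6, hence P* = 75.4.
Plugging P* into demand: Q* = 743.6 - 4(75.4) = 442.
After the shift, demand is Qd = 771.6 - 4P.
New equilibrium: 1083.6 = 14P, so P = 77.4 and Q = 462.
ΔP = 77.4 - 75.4 = 2.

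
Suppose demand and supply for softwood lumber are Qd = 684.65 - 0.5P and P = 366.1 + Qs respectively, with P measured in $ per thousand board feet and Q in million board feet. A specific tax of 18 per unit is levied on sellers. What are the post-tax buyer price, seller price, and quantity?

Solving each curve for Q: Qs = -366.1 + P.
The tax drives a wedge P_b - P_s = 18. Substituting P_s = P_b - 18 into supply: Qs = -384.1 + P_b.
Market clearing requires 684.65 - 0.5P_b = -384.1 + P_b; hence 1068.75 = 1.5P_b and P_b = 712.5.
Then P_s = 712.5 - 18 = 694.5 and Q = 684.65 - 0.5(712.5) = 328.4.

P_b = 712.5, P_s = 694.5, Q = 328.4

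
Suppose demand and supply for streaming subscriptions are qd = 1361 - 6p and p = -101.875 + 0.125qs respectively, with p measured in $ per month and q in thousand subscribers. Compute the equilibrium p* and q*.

p* = 39, q* = 1127

Rewriting in direct form: qs = 815 + 8p.
The market clears where 1361 - 6p = 815 + 8p. Rearranging, 14p = 546, hence p* = 39.
Then q* = 1361 - 6(39) = 1127.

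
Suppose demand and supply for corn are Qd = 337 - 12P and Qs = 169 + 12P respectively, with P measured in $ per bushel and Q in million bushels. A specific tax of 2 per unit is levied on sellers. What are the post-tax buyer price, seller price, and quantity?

Sellers keep P_s = P_b - 2 per unit, so supply in terms of the buyer price is Qs = 145 + 12P_b.
Equate demand and the shifted supply: 337 - 12P_b = 145 + 12P_b, giving 24P_b = 192, so P_b = 8.
So P_s = 6 and the quantity traded is Q = 337 - 12(8) = 241.

P_b = 8, P_s = 6, Q = 241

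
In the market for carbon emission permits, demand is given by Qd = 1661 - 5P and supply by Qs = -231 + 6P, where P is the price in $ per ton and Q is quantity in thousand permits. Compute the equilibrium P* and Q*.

P* = 172, Q* = 801

Equating demand and supply, 1661 - 5P = -231 + 6P gives 11P = 1892, so P* = 172.
From the demand curve, Q* = 1661 - 5(172) = 801.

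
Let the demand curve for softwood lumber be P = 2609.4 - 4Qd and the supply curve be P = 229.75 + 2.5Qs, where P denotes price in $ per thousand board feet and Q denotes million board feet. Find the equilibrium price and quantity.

P* = 1145, Q* = 366.1

Rewriting in direct form: Qd = 652.35 - 0.25P and Qs = -91.9 + 0.4P.
At equilibrium Qd = Qs, so 652.35 - 0.25P = -91.9 + 0.4P; collecting terms, 744.25 = 0.65P and P* = 1145.
Then Q* = 652.35 - 0.25(1145) = 366.1.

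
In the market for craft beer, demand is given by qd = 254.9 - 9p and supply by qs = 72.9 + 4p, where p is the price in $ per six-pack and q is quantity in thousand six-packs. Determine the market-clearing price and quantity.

At equilibrium qd = qs, so 254.9 - 9p = 72.9 + 4p; collecting terms, 182 = 13p and p* = 14.
Substitute back: q* = 254.9 - 9(14) = 128.9.

p* = 14, q* = 128.9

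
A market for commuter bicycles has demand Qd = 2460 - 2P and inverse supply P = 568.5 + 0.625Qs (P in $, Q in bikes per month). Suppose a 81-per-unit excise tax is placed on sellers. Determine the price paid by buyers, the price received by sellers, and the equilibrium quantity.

Solving each curve for Q: Qs = -909.6 + 1.6P.
Sellers keep P_s = P_b - 81 per unit, so supply in terms of the buyer price is Qs = -1039.2 + 1.6P_b.
Market clearing requires 2460 - 2P_b = -1039.2 + 1.6P_b; hence 3499.2 = 3.6P_b and P_b = 972.
So P_s = 891 and the quantity traded is Q = 2460 - 2(972) = 516.

P_b = 972, P_s = 891, Q = 516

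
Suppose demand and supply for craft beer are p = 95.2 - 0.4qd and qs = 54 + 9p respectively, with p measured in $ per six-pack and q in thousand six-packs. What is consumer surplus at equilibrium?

In direct form, qd = 238 - 2.5p.
At equilibrium qd = qs, so 238 - 2.5p = 54 + 9p; collecting terms, 184 = 11.5p and p* = 16.
Then q* = 238 - 2.5(16) = 198.
Demand choke price (qd = 0): p = 238/2.5 = 95.2. Consumer surplus = ½ × (95.2 - 16) × 198 = 7840.8.

Consumer surplus = 7840.8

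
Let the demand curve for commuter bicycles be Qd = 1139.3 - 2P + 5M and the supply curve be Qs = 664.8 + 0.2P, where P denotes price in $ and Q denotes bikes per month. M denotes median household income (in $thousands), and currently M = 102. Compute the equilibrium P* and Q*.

P* = 447.5, Q* = 754.3

With M = 102, demand is Qd = 1649.3 - 2P.
The market clears where 1649.3 - 2P = 664.8 + 0.2P. Rearranging, 2.2P = 984.5, hence P* = 447.5.
Then Q* = 1649.3 - 2(447.5) = 754.3.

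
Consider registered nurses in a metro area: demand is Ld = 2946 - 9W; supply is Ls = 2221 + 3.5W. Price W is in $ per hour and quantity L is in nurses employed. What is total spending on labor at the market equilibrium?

Set Ld = Ls: 2946 - 9W = 2221 + 3.5W, so 725 = 12.5W and W* = 58.
Then L* = 2946 - 9(58) = 2424.
Total spending on labor = W* × L* = 58 × 2424 = 140592.

Total spending on labor = 140592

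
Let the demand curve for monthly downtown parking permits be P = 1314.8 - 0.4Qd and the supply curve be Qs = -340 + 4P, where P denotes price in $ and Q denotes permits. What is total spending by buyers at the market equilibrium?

Total spending by buyers = 1055736

In direct form, Qd = 3287 - 2.5P.
Equating demand and supply, 3287 - 2.5P = -340 + 4P gives 6.5P = 3627, so P* = 558.
Plugging P* into demand: Q* = 3287 - 2.5(558) = 1892.
Total spending by buyers = P* × Q* = 558 × 1892 = 1055736.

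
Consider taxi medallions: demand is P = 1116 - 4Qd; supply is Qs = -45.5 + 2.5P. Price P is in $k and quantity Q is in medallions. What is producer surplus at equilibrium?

Producer surplus = 12450.05

In direct form, Qd = 279 - 0.25P.
Set Qd = Qs: 279 - 0.25P = -45.5 + 2.5P, so 324.5 = 2.75P and P* = 118.
Plugging P* into demand: Q* = 279 - 0.25(118) = 249.5.
Supply choke price (Qs = 0): P = 18.2. Producer surplus = ½ × (118 - 18.2) × 249.5 = 12450.05.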